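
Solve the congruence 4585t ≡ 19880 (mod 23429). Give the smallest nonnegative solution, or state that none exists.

2406

gcd(23429, 4585):
  23429 = 5·4585 + 504
  4585 = 9·504 + 49
  504 = 10·49 + 14
  49 = 3·14 + 7
  14 = 2·7
so gcd(23429, 4585) = 7.
7 divides 19880, so solutions exist.
Back-substitute for Bézout coefficients:
  7 = 49 - 3·14
  ... = 4585·(1441) + 23429·(-282)
So 4585·(1441) ≡ 7 (mod 23429); multiply by 2840: t ≡ 4092440 (mod 3347).
Smallest nonnegative: t = 4092440 mod 3347 = 2406.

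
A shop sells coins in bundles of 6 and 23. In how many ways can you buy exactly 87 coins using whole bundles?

1

Need nonnegative integers with 6j + 23k = 87.
gcd(6, 23) = 1, and 6·(4) + 23·(-1) = 1.
So (j₀, k₀) = (348, -87); general j = 348 + 23t, k = -87 - 6t.
j ≥ 0 ⇒ t ≥ -15; k ≥ 0 ⇒ t ≤ -15. That's 1 value of t.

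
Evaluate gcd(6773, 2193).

gcd(6773, 2193) = 1  (6773 = 3*2193 + 194, 2193 = 11*194 + 59, 194 = 3*59 + 17, 59 = 3*17 + 8, 17 = 2*8 + 1, 8 = 8*1).

1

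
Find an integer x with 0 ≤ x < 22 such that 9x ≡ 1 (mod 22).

5

gcd(22, 9) = 1.
By Bézout, 9*(5) + 22*(-2) = 1.
So 9*5 ≡ 1 (mod 22), and 5 mod 22 = 5.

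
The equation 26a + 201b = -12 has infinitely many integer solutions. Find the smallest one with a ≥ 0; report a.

15

gcd(201, 26) = 1  (201 = 7·26 + 19, 26 = 1·19 + 7, 19 = 2·7 + 5, 7 = 1·5 + 2, 5 = 2·2 + 1, 2 = 2·1).
1 divides -12, so solutions exist.
Back-substituting, 26·(-85) + 201·(11) = 1.
Scale by -12/1 = -12: (a₀, b₀) = (1020, -132).
General solution: a = 1020 + 201t, b = -132 - 26t for integer t.
a ≥ 0: smallest is 1020 mod 201 = 15 (at t = -5), with b = -2.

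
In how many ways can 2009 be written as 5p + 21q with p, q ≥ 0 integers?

19

gcd(21, 5):
  21 = 4×5 + 1
  5 = 5×1
so gcd(21, 5) = 1.
Back-substitute for Bézout coefficients:
  1 = 21 - 4×5
  ... = 5×(-4) + 21×(1)
Scale by 2009: one solution is (-8036, 2009). Reduce p mod 21: (7, 94).
General: p = 7 + 21t, q = 94 - 5t.
p ≥ 0 ⇒ t ≥ 0; q ≥ 0 ⇒ t ≤ 18. So t ∈ [0, 18]: 19 solutions.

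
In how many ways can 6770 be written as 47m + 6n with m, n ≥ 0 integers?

gcd(47, 6) = 1  (47 = 7×6 + 5, 6 = 1×5 + 1, 5 = 5×1).
Back-substituting, 47×(-1) + 6×(8) = 1.
Scale by 6770: one solution is (-6770, 54160). Reduce m mod 6: (4, 1097).
General: m = 4 + 6t, n = 1097 - 47t.
m ≥ 0 ⇒ t ≥ 0; n ≥ 0 ⇒ t ≤ 23. So t ∈ [0, 23]: 24 solutions.

24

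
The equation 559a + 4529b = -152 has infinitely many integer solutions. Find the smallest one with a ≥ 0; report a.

1531

gcd(4529, 559) = 1.
1 divides -152, so solutions exist.
By Bézout, 559×(-2066) + 4529×(255) = 1.
Scale by -152/1 = -152: (a₀, b₀) = (314032, -38760).
General solution: a = 314032 + 4529t, b = -38760 - 559t for integer t.
a ≥ 0: smallest is 314032 mod 4529 = 1531 (at t = -69), with b = -189.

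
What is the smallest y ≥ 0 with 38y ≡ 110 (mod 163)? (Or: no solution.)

123

gcd(163, 38) = 1  (163 = 4*38 + 11, 38 = 3*11 + 5, 11 = 2*5 + 1, 5 = 5*1).
1 divides 110, so solutions exist.
Back-substituting, 38*(-30) + 163*(7) = 1.
So 38*(-30) ≡ 1 (mod 163); multiply by 110: y ≡ -3300 (mod 163).
Smallest nonnegative: y = -3300 mod 163 = 123.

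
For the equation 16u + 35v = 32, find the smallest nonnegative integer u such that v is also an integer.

gcd(35, 16):
  35 = 2×16 + 3
  16 = 5×3 + 1
  3 = 3×1
so gcd(35, 16) = 1.
1 divides 32, so solutions exist.
Back-substitute for Bézout coefficients:
  1 = 16 - 5×3
  ... = 16×(11) + 35×(-5)
Scale by 32/1 = 32: (u₀, v₀) = (352, -160).
General solution: u = 352 + 35t, v = -160 - 16t for integer t.
u ≥ 0: smallest is 352 mod 35 = 2 (at t = -10), with v = 0.

2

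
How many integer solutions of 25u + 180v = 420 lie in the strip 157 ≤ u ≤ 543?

11

gcd(180, 25) = 5.
By Bézout, 25×(-7) + 180×(1) = 5.
Particular solution: (24, -1).
General solution: u = 24 + 36t, v = -1 - 5t for integer t.
157 ≤ 24 + 36t ≤ 543 gives t ∈ [4, 14], which is 11 values.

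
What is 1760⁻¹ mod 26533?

20548

gcd(26533, 1760) = 1.
By Bézout, 1760·(-5985) + 26533·(397) = 1.
So 1760·-5985 ≡ 1 (mod 26533), and -5985 mod 26533 = 20548.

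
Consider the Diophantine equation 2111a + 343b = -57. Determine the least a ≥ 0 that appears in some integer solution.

96

gcd(2111, 343):
  2111 = 6×343 + 53
  343 = 6×53 + 25
  53 = 2×25 + 3
  25 = 8×3 + 1
  3 = 3×1
so gcd(2111, 343) = 1.
1 divides -57, so solutions exist.
Back-substitute for Bézout coefficients:
  1 = 25 - 8×3
  ... = 2111×(-110) + 343×(677)
Scale by -57/1 = -57: (a₀, b₀) = (6270, -38589).
General solution: a = 6270 + 343t, b = -38589 - 2111t for integer t.
a ≥ 0: smallest is 6270 mod 343 = 96 (at t = -18), with b = -591.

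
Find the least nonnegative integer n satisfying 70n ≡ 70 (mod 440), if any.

1

gcd(440, 70):
  440 = 6*70 + 20
  70 = 3*20 + 10
  20 = 2*10
so gcd(440, 70) = 10.
10 divides 70, so solutions exist.
Back-substitute for Bézout coefficients:
  10 = 70 - 3*20
  ... = 70*(19) + 440*(-3)
So 70*(19) ≡ 10 (mod 440); multiply by 7: n ≡ 133 (mod 44).
Smallest nonnegative: n = 133 mod 44 = 1.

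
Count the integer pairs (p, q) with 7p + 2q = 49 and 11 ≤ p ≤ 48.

19

gcd(7, 2) = 1  (7 = 3×2 + 1, 2 = 2×1).
Back-substituting, 7×(1) + 2×(-3) = 1.
Scale by 49: particular solution (49, -147); reduce p mod 2: (1, 21).
General solution: p = 1 + 2t, q = 21 - 7t for integer t.
11 ≤ 1 + 2t ≤ 48 gives t ∈ [5, 23], which is 19 values.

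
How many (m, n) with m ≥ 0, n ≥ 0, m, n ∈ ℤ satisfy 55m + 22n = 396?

4

gcd(55, 22) = 11  (55 = 2*22 + 11, 22 = 2*11).
Back-substituting, 55*(1) + 22*(-2) = 11.
Scale by 36: one solution is (36, -72). Reduce m mod 2: (0, 18).
General: m = 0 + 2t, n = 18 - 5t.
m ≥ 0 ⇒ t ≥ 0; n ≥ 0 ⇒ t ≤ 3. So t ∈ [0, 3]: 4 solutions.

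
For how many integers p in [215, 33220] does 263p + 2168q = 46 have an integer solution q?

15

gcd(2168, 263) = 1  (2168 = 8·263 + 64, 263 = 4·64 + 7, 64 = 9·7 + 1, 7 = 7·1).
Back-substituting, 263·(-305) + 2168·(37) = 1.
Scale by 46: particular solution (-14030, 1702); reduce p mod 2168: (1146, -139).
General solution: p = 1146 + 2168t, q = -139 - 263t for integer t.
215 ≤ 1146 + 2168t ≤ 33220 gives t ∈ [0, 14], which is 15 values.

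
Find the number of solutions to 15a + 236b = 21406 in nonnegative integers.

gcd(236, 15):
  236 = 15·15 + 11
  15 = 1·11 + 4
  11 = 2·4 + 3
  4 = 1·3 + 1
  3 = 3·1
so gcd(236, 15) = 1.
Back-substitute for Bézout coefficients:
  1 = 4 - 1·3
  ... = 15·(63) + 236·(-4)
Scale by 21406: one solution is (1348578, -85624). Reduce a mod 236: (74, 86).
General: a = 74 + 236t, b = 86 - 15t.
a ≥ 0 ⇒ t ≥ 0; b ≥ 0 ⇒ t ≤ 5. So t ∈ [0, 5]: 6 solutions.

6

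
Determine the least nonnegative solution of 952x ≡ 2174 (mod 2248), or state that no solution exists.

no solution

gcd(2248, 952) = 8.
8 does not divide 2174, so the congruence has no solution.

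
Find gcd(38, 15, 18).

gcd(38, 15) = 1  (38 = 2·15 + 8, 15 = 1·8 + 7, 8 = 1·7 + 1, 7 = 7·1).
gcd(1, 18) = 1.

1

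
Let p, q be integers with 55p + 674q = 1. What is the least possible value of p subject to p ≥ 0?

625

gcd(674, 55) = 1  (674 = 12*55 + 14, 55 = 3*14 + 13, 14 = 1*13 + 1, 13 = 13*1).
1 divides 1, so solutions exist.
Back-substituting, 55*(-49) + 674*(4) = 1.
Scale by 1/1 = 1: (p₀, q₀) = (-49, 4).
General solution: p = -49 + 674t, q = 4 - 55t for integer t.
p ≥ 0: smallest is -49 mod 674 = 625 (at t = 1), with q = -51.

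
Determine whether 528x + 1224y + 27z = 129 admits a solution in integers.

yes

gcd(1224, 528):
  1224 = 2×528 + 168
  528 = 3×168 + 24
  168 = 7×24
so gcd(1224, 528) = 24.
gcd(24, 27) = 3.
3 divides 129, so integer solutions exist.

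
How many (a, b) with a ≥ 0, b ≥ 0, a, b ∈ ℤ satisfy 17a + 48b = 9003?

gcd(48, 17) = 1  (48 = 2×17 + 14, 17 = 1×14 + 3, 14 = 4×3 + 2, 3 = 1×2 + 1, 2 = 2×1).
Back-substituting, 17×(17) + 48×(-6) = 1.
Scale by 9003: one solution is (153051, -54018). Reduce a mod 48: (27, 178).
General: a = 27 + 48t, b = 178 - 17t.
a ≥ 0 ⇒ t ≥ 0; b ≥ 0 ⇒ t ≤ 10. So t ∈ [0, 10]: 11 solutions.

11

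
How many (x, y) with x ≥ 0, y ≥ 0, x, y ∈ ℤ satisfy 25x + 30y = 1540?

gcd(30, 25):
  30 = 1*25 + 5
  25 = 5*5
so gcd(30, 25) = 5.
Back-substitute for Bézout coefficients:
  5 = 30 - 1*25
  ... = 25*(-1) + 30*(1)
Scale by 308: one solution is (-308, 308). Reduce x mod 6: (4, 48).
General: x = 4 + 6t, y = 48 - 5t.
x ≥ 0 ⇒ t ≥ 0; y ≥ 0 ⇒ t ≤ 9. So t ∈ [0, 9]: 10 solutions.

10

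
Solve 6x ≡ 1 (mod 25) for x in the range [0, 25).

gcd(25, 6) = 1  (25 = 4×6 + 1, 6 = 6×1).
Back-substituting, 6×(-4) + 25×(1) = 1.
So 6×-4 ≡ 1 (mod 25), and -4 mod 25 = 21.

21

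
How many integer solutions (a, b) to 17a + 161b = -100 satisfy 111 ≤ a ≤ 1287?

7

gcd(161, 17) = 1.
By Bézout, 17×(19) + 161×(-2) = 1.
Particular solution: (32, -4).
General solution: a = 32 + 161t, b = -4 - 17t for integer t.
111 ≤ 32 + 161t ≤ 1287 gives t ∈ [1, 7], which is 7 values.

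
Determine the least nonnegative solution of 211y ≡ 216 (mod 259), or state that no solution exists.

gcd(259, 211) = 1.
1 divides 216, so solutions exist.
By Bézout, 211·(-27) + 259·(22) = 1.
So 211·(-27) ≡ 1 (mod 259); multiply by 216: y ≡ -5832 (mod 259).
Smallest nonnegative: y = -5832 mod 259 = 125.

125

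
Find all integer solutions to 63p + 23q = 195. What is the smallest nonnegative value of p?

2

gcd(63, 23) = 1  (63 = 2*23 + 17, 23 = 1*17 + 6, 17 = 2*6 + 5, 6 = 1*5 + 1, 5 = 5*1).
1 divides 195, so solutions exist.
Back-substituting, 63*(-4) + 23*(11) = 1.
Scale by 195/1 = 195: (p₀, q₀) = (-780, 2145).
General solution: p = -780 + 23t, q = 2145 - 63t for integer t.
p ≥ 0: smallest is -780 mod 23 = 2 (at t = 34), with q = 3.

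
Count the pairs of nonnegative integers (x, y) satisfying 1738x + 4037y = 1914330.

gcd(4037, 1738) = 11  (4037 = 2×1738 + 561, 1738 = 3×561 + 55, 561 = 10×55 + 11, 55 = 5×11).
Back-substituting, 1738×(-72) + 4037×(31) = 11.
Scale by 174030: one solution is (-12530160, 5394930). Reduce x mod 367: (321, 336).
General: x = 321 + 367t, y = 336 - 158t.
x ≥ 0 ⇒ t ≥ 0; y ≥ 0 ⇒ t ≤ 2. So t ∈ [0, 2]: 3 solutions.

3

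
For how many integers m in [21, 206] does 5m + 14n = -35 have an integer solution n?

gcd(14, 5):
  14 = 2*5 + 4
  5 = 1*4 + 1
  4 = 4*1
so gcd(14, 5) = 1.
Back-substitute for Bézout coefficients:
  1 = 5 - 1*4
  ... = 5*(3) + 14*(-1)
Scale by -35: particular solution (-105, 35); reduce m mod 14: (7, -5).
General solution: m = 7 + 14t, n = -5 - 5t for integer t.
21 ≤ 7 + 14t ≤ 206 gives t ∈ [1, 14], which is 14 values.

14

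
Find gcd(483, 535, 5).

1

gcd(535, 483) = 1.
gcd(1, 5) = 1.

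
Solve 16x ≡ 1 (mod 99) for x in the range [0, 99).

gcd(99, 16) = 1.
By Bézout, 16×(31) + 99×(-5) = 1.
So 16×31 ≡ 1 (mod 99), and 31 mod 99 = 31.

31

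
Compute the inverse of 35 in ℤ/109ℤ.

gcd(109, 35) = 1.
By Bézout, 35×(-28) + 109×(9) = 1.
So 35×-28 ≡ 1 (mod 109), and -28 mod 109 = 81.

81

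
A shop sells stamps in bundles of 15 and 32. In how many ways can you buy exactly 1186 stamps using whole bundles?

Need nonnegative integers with 15j + 32k = 1186.
gcd(15, 32) = 1, and 15·(15) + 32·(-7) = 1.
So (j₀, k₀) = (17790, -8302); general j = 17790 + 32t, k = -8302 - 15t.
j ≥ 0 ⇒ t ≥ -555; k ≥ 0 ⇒ t ≤ -554. That's 2 values of t.

2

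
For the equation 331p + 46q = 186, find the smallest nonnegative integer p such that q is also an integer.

gcd(331, 46) = 1.
1 divides 186, so solutions exist.
By Bézout, 331*(-5) + 46*(36) = 1.
Scale by 186/1 = 186: (p₀, q₀) = (-930, 6696).
General solution: p = -930 + 46t, q = 6696 - 331t for integer t.
p ≥ 0: smallest is -930 mod 46 = 36 (at t = 21), with q = -255.

36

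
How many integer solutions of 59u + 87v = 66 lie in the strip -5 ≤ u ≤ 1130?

13

gcd(87, 59) = 1.
By Bézout, 59·(-28) + 87·(19) = 1.
Particular solution: (66, -44).
General solution: u = 66 + 87t, v = -44 - 59t for integer t.
-5 ≤ 66 + 87t ≤ 1130 gives t ∈ [0, 12], which is 13 values.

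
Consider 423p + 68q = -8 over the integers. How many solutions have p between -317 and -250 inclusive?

1

gcd(423, 68) = 1.
By Bézout, 423·(-9) + 68·(56) = 1.
Particular solution: (4, -25).
General solution: p = 4 + 68t, q = -25 - 423t for integer t.
-317 ≤ 4 + 68t ≤ -250 gives t ∈ [-4, -4], which is 1 value.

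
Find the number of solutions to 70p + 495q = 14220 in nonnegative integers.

gcd(495, 70) = 5  (495 = 7*70 + 5, 70 = 14*5).
Back-substituting, 70*(-7) + 495*(1) = 5.
Scale by 2844: one solution is (-19908, 2844). Reduce p mod 99: (90, 16).
General: p = 90 + 99t, q = 16 - 14t.
p ≥ 0 ⇒ t ≥ 0; q ≥ 0 ⇒ t ≤ 1. So t ∈ [0, 1]: 2 solutions.

2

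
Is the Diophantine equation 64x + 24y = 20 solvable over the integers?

gcd(64, 24) = 8  (64 = 2×24 + 16, 24 = 1×16 + 8, 16 = 2×8).
8 does not divide 20 (remainder 4), so no integer solutions.

no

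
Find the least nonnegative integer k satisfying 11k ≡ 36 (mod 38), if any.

gcd(38, 11):
  38 = 3·11 + 5
  11 = 2·5 + 1
  5 = 5·1
so gcd(38, 11) = 1.
1 divides 36, so solutions exist.
Back-substitute for Bézout coefficients:
  1 = 11 - 2·5
  ... = 11·(7) + 38·(-2)
So 11·(7) ≡ 1 (mod 38); multiply by 36: k ≡ 252 (mod 38).
Smallest nonnegative: k = 252 mod 38 = 24.

24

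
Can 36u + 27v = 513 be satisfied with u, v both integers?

gcd(36, 27) = 9  (36 = 1·27 + 9, 27 = 3·9).
9 divides 513, so integer solutions exist.

yes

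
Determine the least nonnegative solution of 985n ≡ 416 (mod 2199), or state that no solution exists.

gcd(2199, 985) = 1.
1 divides 416, so solutions exist.
By Bézout, 985×(-701) + 2199×(314) = 1.
So 985×(-701) ≡ 1 (mod 2199); multiply by 416: n ≡ -291616 (mod 2199).
Smallest nonnegative: n = -291616 mod 2199 = 851.

851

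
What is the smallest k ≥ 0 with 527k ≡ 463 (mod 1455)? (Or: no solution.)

gcd(1455, 527):
  1455 = 2×527 + 401
  527 = 1×401 + 126
  401 = 3×126 + 23
  126 = 5×23 + 11
  23 = 2×11 + 1
  11 = 11×1
so gcd(1455, 527) = 1.
1 divides 463, so solutions exist.
Back-substitute for Bézout coefficients:
  1 = 23 - 2×11
  ... = 527×(-127) + 1455×(46)
So 527×(-127) ≡ 1 (mod 1455); multiply by 463: k ≡ -58801 (mod 1455).
Smallest nonnegative: k = -58801 mod 1455 = 854.

854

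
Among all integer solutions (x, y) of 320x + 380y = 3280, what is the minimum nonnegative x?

15

gcd(380, 320) = 20.
20 divides 3280, so solutions exist.
By Bézout, 320*(6) + 380*(-5) = 20.
Scale by 3280/20 = 164: (x₀, y₀) = (984, -820).
General solution: x = 984 + 19t, y = -820 - 16t for integer t.
x ≥ 0: smallest is 984 mod 19 = 15 (at t = -51), with y = -4.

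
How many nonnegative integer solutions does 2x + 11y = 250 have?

12

gcd(11, 2) = 1  (11 = 5×2 + 1, 2 = 2×1).
Back-substituting, 2×(-5) + 11×(1) = 1.
Scale by 250: one solution is (-1250, 250). Reduce x mod 11: (4, 22).
General: x = 4 + 11t, y = 22 - 2t.
x ≥ 0 ⇒ t ≥ 0; y ≥ 0 ⇒ t ≤ 11. So t ∈ [0, 11]: 12 solutions.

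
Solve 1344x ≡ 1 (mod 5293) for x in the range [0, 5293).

3635

gcd(5293, 1344) = 1  (5293 = 3*1344 + 1261, 1344 = 1*1261 + 83, 1261 = 15*83 + 16, 83 = 5*16 + 3, 16 = 5*3 + 1, 3 = 3*1).
Back-substituting, 1344*(-1658) + 5293*(421) = 1.
So 1344*-1658 ≡ 1 (mod 5293), and -1658 mod 5293 = 3635.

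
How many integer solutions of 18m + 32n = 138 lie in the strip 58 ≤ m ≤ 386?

21

gcd(32, 18):
  32 = 1*18 + 14
  18 = 1*14 + 4
  14 = 3*4 + 2
  4 = 2*2
so gcd(32, 18) = 2.
Back-substitute for Bézout coefficients:
  2 = 14 - 3*4
  ... = 18*(-7) + 32*(4)
Scale by 69: particular solution (-483, 276); reduce m mod 16: (13, -3).
General solution: m = 13 + 16t, n = -3 - 9t for integer t.
58 ≤ 13 + 16t ≤ 386 gives t ∈ [3, 23], which is 21 values.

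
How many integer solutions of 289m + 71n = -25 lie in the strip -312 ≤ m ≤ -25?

4

gcd(289, 71) = 1.
By Bézout, 289×(-14) + 71×(57) = 1.
Particular solution: (66, -269).
General solution: m = 66 + 71t, n = -269 - 289t for integer t.
-312 ≤ 66 + 71t ≤ -25 gives t ∈ [-5, -2], which is 4 values.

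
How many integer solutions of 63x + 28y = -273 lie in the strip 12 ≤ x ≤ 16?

1

gcd(63, 28) = 7.
By Bézout, 63·(1) + 28·(-2) = 7.
Particular solution: (1, -12).
General solution: x = 1 + 4t, y = -12 - 9t for integer t.
12 ≤ 1 + 4t ≤ 16 gives t ∈ [3, 3], which is 1 value.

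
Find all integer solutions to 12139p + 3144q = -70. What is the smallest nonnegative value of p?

gcd(12139, 3144):
  12139 = 3×3144 + 2707
  3144 = 1×2707 + 437
  2707 = 6×437 + 85
  437 = 5×85 + 12
  85 = 7×12 + 1
  12 = 12×1
so gcd(12139, 3144) = 1.
1 divides -70, so solutions exist.
Back-substitute for Bézout coefficients:
  1 = 85 - 7×12
  ... = 12139×(259) + 3144×(-1000)
Scale by -70/1 = -70: (p₀, q₀) = (-18130, 70000).
General solution: p = -18130 + 3144t, q = 70000 - 12139t for integer t.
p ≥ 0: smallest is -18130 mod 3144 = 734 (at t = 6), with q = -2834.

734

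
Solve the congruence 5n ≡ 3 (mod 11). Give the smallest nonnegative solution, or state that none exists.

gcd(11, 5) = 1.
1 divides 3, so solutions exist.
By Bézout, 5×(-2) + 11×(1) = 1.
So 5×(-2) ≡ 1 (mod 11); multiply by 3: n ≡ -6 (mod 11).
Smallest nonnegative: n = -6 mod 11 = 5.

5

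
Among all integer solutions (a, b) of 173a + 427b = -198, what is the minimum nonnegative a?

gcd(427, 173) = 1.
1 divides -198, so solutions exist.
By Bézout, 173×(-116) + 427×(47) = 1.
Scale by -198/1 = -198: (a₀, b₀) = (22968, -9306).
General solution: a = 22968 + 427t, b = -9306 - 173t for integer t.
a ≥ 0: smallest is 22968 mod 427 = 337 (at t = -53), with b = -137.

337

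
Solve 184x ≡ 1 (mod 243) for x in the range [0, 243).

70

gcd(243, 184):
  243 = 1*184 + 59
  184 = 3*59 + 7
  59 = 8*7 + 3
  7 = 2*3 + 1
  3 = 3*1
so gcd(243, 184) = 1.
Back-substitute for Bézout coefficients:
  1 = 7 - 2*3
  ... = 184*(70) + 243*(-53)
So 184*70 ≡ 1 (mod 243), and 70 mod 243 = 70.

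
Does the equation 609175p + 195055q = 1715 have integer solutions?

gcd(609175, 195055) = 35  (609175 = 3·195055 + 24010, 195055 = 8·24010 + 2975, 24010 = 8·2975 + 210, 2975 = 14·210 + 35, 210 = 6·35).
35 divides 1715, so integer solutions exist.

yes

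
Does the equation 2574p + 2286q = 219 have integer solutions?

gcd(2574, 2286) = 18  (2574 = 1×2286 + 288, 2286 = 7×288 + 270, 288 = 1×270 + 18, 270 = 15×18).
18 does not divide 219 (remainder 3), so no integer solutions.

no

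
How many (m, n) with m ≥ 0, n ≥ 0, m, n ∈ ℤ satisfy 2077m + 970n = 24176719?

gcd(2077, 970):
  2077 = 2*970 + 137
  970 = 7*137 + 11
  137 = 12*11 + 5
  11 = 2*5 + 1
  5 = 5*1
so gcd(2077, 970) = 1.
Back-substitute for Bézout coefficients:
  1 = 11 - 2*5
  ... = 2077*(-177) + 970*(379)
Scale by 24176719: one solution is (-4279279263, 9162976501). Reduce m mod 970: (867, 23068).
General: m = 867 + 970t, n = 23068 - 2077t.
m ≥ 0 ⇒ t ≥ 0; n ≥ 0 ⇒ t ≤ 11. So t ∈ [0, 11]: 12 solutions.

12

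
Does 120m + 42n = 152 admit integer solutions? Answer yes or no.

gcd(120, 42):
  120 = 2·42 + 36
  42 = 1·36 + 6
  36 = 6·6
so gcd(120, 42) = 6.
6 does not divide 152 (remainder 2), so no integer solutions.

no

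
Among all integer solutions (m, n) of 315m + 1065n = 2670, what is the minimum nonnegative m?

gcd(1065, 315):
  1065 = 3×315 + 120
  315 = 2×120 + 75
  120 = 1×75 + 45
  75 = 1×45 + 30
  45 = 1×30 + 15
  30 = 2×15
so gcd(1065, 315) = 15.
15 divides 2670, so solutions exist.
Back-substitute for Bézout coefficients:
  15 = 45 - 1×30
  ... = 315×(-27) + 1065×(8)
Scale by 2670/15 = 178: (m₀, n₀) = (-4806, 1424).
General solution: m = -4806 + 71t, n = 1424 - 21t for integer t.
m ≥ 0: smallest is -4806 mod 71 = 22 (at t = 68), with n = -4.

22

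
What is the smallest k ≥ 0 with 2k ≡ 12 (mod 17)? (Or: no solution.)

6

gcd(17, 2) = 1  (17 = 8*2 + 1, 2 = 2*1).
1 divides 12, so solutions exist.
Back-substituting, 2*(-8) + 17*(1) = 1.
So 2*(-8) ≡ 1 (mod 17); multiply by 12: k ≡ -96 (mod 17).
Smallest nonnegative: k = -96 mod 17 = 6.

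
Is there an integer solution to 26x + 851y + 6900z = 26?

gcd(851, 26) = 1  (851 = 32*26 + 19, 26 = 1*19 + 7, 19 = 2*7 + 5, 7 = 1*5 + 2, 5 = 2*2 + 1, 2 = 2*1).
gcd(1, 6900) = 1.
1 divides 26, so integer solutions exist.

yes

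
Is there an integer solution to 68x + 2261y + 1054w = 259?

gcd(2261, 68) = 17  (2261 = 33×68 + 17, 68 = 4×17).
gcd(17, 1054) = 17.
17 does not divide 259 (remainder 4), so no integer solutions.

no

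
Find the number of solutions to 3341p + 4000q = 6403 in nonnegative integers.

gcd(4000, 3341):
  4000 = 1×3341 + 659
  3341 = 5×659 + 46
  659 = 14×46 + 15
  46 = 3×15 + 1
  15 = 15×1
so gcd(4000, 3341) = 1.
Back-substitute for Bézout coefficients:
  1 = 46 - 3×15
  ... = 3341×(261) + 4000×(-218)
Scale by 6403: one solution is (1671183, -1395854). Reduce p mod 4000: (3183, -2657).
General: p = 3183 + 4000t, q = -2657 - 3341t.
p ≥ 0 ⇒ t ≥ 0; q ≥ 0 ⇒ t ≤ -1. So t ∈ [0, -1]: 0 solutions.

0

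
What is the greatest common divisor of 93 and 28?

1

gcd(93, 28):
  93 = 3*28 + 9
  28 = 3*9 + 1
  9 = 9*1
so gcd(93, 28) = 1.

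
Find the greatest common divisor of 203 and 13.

gcd(203, 13):
  203 = 15×13 + 8
  13 = 1×8 + 5
  8 = 1×5 + 3
  5 = 1×3 + 2
  3 = 1×2 + 1
  2 = 2×1
so gcd(203, 13) = 1.

1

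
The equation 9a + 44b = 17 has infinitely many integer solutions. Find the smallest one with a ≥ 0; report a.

41

gcd(44, 9) = 1.
1 divides 17, so solutions exist.
By Bézout, 9×(5) + 44×(-1) = 1.
Scale by 17/1 = 17: (a₀, b₀) = (85, -17).
General solution: a = 85 + 44t, b = -17 - 9t for integer t.
a ≥ 0: smallest is 85 mod 44 = 41 (at t = -1), with b = -8.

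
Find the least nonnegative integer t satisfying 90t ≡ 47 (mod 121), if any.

gcd(121, 90) = 1.
1 divides 47, so solutions exist.
By Bézout, 90*(39) + 121*(-29) = 1.
So 90*(39) ≡ 1 (mod 121); multiply by 47: t ≡ 1833 (mod 121).
Smallest nonnegative: t = 1833 mod 121 = 18.

18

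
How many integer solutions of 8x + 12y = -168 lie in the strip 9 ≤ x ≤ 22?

5

gcd(12, 8) = 4  (12 = 1*8 + 4, 8 = 2*4).
Back-substituting, 8*(-1) + 12*(1) = 4.
Scale by -42: particular solution (42, -42); reduce x mod 3: (0, -14).
General solution: x = 0 + 3t, y = -14 - 2t for integer t.
9 ≤ 0 + 3t ≤ 22 gives t ∈ [3, 7], which is 5 values.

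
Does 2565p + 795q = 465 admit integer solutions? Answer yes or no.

gcd(2565, 795):
  2565 = 3·795 + 180
  795 = 4·180 + 75
  180 = 2·75 + 30
  75 = 2·30 + 15
  30 = 2·15
so gcd(2565, 795) = 15.
15 divides 465, so integer solutions exist.

yes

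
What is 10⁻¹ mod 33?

10

gcd(33, 10) = 1  (33 = 3*10 + 3, 10 = 3*3 + 1, 3 = 3*1).
Back-substituting, 10*(10) + 33*(-3) = 1.
So 10*10 ≡ 1 (mod 33), and 10 mod 33 = 10.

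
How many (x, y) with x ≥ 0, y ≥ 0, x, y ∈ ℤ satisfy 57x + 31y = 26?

0

gcd(57, 31) = 1.
By Bézout, 57×(6) + 31×(-11) = 1.
One solution: (1, -1).
General: x = 1 + 31t, y = -1 - 57t.
x ≥ 0 ⇒ t ≥ 0; y ≥ 0 ⇒ t ≤ -1. So t ∈ [0, -1]: 0 solutions.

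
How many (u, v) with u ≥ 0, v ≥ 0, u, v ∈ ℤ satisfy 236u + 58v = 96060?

gcd(236, 58) = 2  (236 = 4×58 + 4, 58 = 14×4 + 2, 4 = 2×2).
Back-substituting, 236×(-14) + 58×(57) = 2.
Scale by 48030: one solution is (-672420, 2737710). Reduce u mod 29: (3, 1644).
General: u = 3 + 29t, v = 1644 - 118t.
u ≥ 0 ⇒ t ≥ 0; v ≥ 0 ⇒ t ≤ 13. So t ∈ [0, 13]: 14 solutions.

14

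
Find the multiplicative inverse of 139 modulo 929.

528

gcd(929, 139) = 1.
By Bézout, 139×(-401) + 929×(60) = 1.
So 139×-401 ≡ 1 (mod 929), and -401 mod 929 = 528.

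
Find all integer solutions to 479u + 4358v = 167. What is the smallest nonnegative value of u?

gcd(4358, 479):
  4358 = 9×479 + 47
  479 = 10×47 + 9
  47 = 5×9 + 2
  9 = 4×2 + 1
  2 = 2×1
so gcd(4358, 479) = 1.
1 divides 167, so solutions exist.
Back-substitute for Bézout coefficients:
  1 = 9 - 4×2
  ... = 479×(1947) + 4358×(-214)
Scale by 167/1 = 167: (u₀, v₀) = (325149, -35738).
General solution: u = 325149 + 4358t, v = -35738 - 479t for integer t.
u ≥ 0: smallest is 325149 mod 4358 = 2657 (at t = -74), with v = -292.

2657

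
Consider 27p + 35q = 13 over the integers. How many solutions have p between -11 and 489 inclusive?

15

gcd(35, 27) = 1.
By Bézout, 27·(13) + 35·(-10) = 1.
Particular solution: (29, -22).
General solution: p = 29 + 35t, q = -22 - 27t for integer t.
-11 ≤ 29 + 35t ≤ 489 gives t ∈ [-1, 13], which is 15 values.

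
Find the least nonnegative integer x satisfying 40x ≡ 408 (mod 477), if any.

201

gcd(477, 40):
  477 = 11×40 + 37
  40 = 1×37 + 3
  37 = 12×3 + 1
  3 = 3×1
so gcd(477, 40) = 1.
1 divides 408, so solutions exist.
Back-substitute for Bézout coefficients:
  1 = 37 - 12×3
  ... = 40×(-155) + 477×(13)
So 40×(-155) ≡ 1 (mod 477); multiply by 408: x ≡ -63240 (mod 477).
Smallest nonnegative: x = -63240 mod 477 = 201.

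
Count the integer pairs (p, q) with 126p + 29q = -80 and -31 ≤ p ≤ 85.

gcd(126, 29) = 1  (126 = 4*29 + 10, 29 = 2*10 + 9, 10 = 1*9 + 1, 9 = 9*1).
Back-substituting, 126*(3) + 29*(-13) = 1.
Scale by -80: particular solution (-240, 1040); reduce p mod 29: (21, -94).
General solution: p = 21 + 29t, q = -94 - 126t for integer t.
-31 ≤ 21 + 29t ≤ 85 gives t ∈ [-1, 2], which is 4 values.

4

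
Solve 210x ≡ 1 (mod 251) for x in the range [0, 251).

202

gcd(251, 210) = 1  (251 = 1×210 + 41, 210 = 5×41 + 5, 41 = 8×5 + 1, 5 = 5×1).
Back-substituting, 210×(-49) + 251×(41) = 1.
So 210×-49 ≡ 1 (mod 251), and -49 mod 251 = 202.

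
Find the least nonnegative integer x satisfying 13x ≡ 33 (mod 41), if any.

12

gcd(41, 13) = 1  (41 = 3×13 + 2, 13 = 6×2 + 1, 2 = 2×1).
1 divides 33, so solutions exist.
Back-substituting, 13×(19) + 41×(-6) = 1.
So 13×(19) ≡ 1 (mod 41); multiply by 33: x ≡ 627 (mod 41).
Smallest nonnegative: x = 627 mod 41 = 12.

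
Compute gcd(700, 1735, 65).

gcd(1735, 700) = 5  (1735 = 2*700 + 335, 700 = 2*335 + 30, 335 = 11*30 + 5, 30 = 6*5).
gcd(5, 65) = 5.

5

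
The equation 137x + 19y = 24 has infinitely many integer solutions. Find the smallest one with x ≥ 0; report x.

gcd(137, 19):
  137 = 7*19 + 4
  19 = 4*4 + 3
  4 = 1*3 + 1
  3 = 3*1
so gcd(137, 19) = 1.
1 divides 24, so solutions exist.
Back-substitute for Bézout coefficients:
  1 = 4 - 1*3
  ... = 137*(5) + 19*(-36)
Scale by 24/1 = 24: (x₀, y₀) = (120, -864).
General solution: x = 120 + 19t, y = -864 - 137t for integer t.
x ≥ 0: smallest is 120 mod 19 = 6 (at t = -6), with y = -42.

6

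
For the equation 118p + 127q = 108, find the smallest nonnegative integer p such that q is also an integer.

115

gcd(127, 118):
  127 = 1*118 + 9
  118 = 13*9 + 1
  9 = 9*1
so gcd(127, 118) = 1.
1 divides 108, so solutions exist.
Back-substitute for Bézout coefficients:
  1 = 118 - 13*9
  ... = 118*(14) + 127*(-13)
Scale by 108/1 = 108: (p₀, q₀) = (1512, -1404).
General solution: p = 1512 + 127t, q = -1404 - 118t for integer t.
p ≥ 0: smallest is 1512 mod 127 = 115 (at t = -11), with q = -106.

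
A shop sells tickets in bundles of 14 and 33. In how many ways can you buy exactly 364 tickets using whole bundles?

1

Need nonnegative integers with 14j + 33k = 364.
gcd(14, 33) = 1, and 14·(-7) + 33·(3) = 1.
So (j₀, k₀) = (-2548, 1092); general j = -2548 + 33t, k = 1092 - 14t.
j ≥ 0 ⇒ t ≥ 78; k ≥ 0 ⇒ t ≤ 78. That's 1 value of t.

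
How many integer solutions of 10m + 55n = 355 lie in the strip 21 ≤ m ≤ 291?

24

gcd(55, 10):
  55 = 5×10 + 5
  10 = 2×5
so gcd(55, 10) = 5.
Back-substitute for Bézout coefficients:
  5 = 55 - 5×10
  ... = 10×(-5) + 55×(1)
Scale by 71: particular solution (-355, 71); reduce m mod 11: (8, 5).
General solution: m = 8 + 11t, n = 5 - 2t for integer t.
21 ≤ 8 + 11t ≤ 291 gives t ∈ [2, 25], which is 24 values.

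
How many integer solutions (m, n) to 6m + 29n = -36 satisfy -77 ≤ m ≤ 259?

12

gcd(29, 6) = 1  (29 = 4×6 + 5, 6 = 1×5 + 1, 5 = 5×1).
Back-substituting, 6×(5) + 29×(-1) = 1.
Scale by -36: particular solution (-180, 36); reduce m mod 29: (23, -6).
General solution: m = 23 + 29t, n = -6 - 6t for integer t.
-77 ≤ 23 + 29t ≤ 259 gives t ∈ [-3, 8], which is 12 values.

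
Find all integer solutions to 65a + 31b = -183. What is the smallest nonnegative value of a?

1

gcd(65, 31):
  65 = 2·31 + 3
  31 = 10·3 + 1
  3 = 3·1
so gcd(65, 31) = 1.
1 divides -183, so solutions exist.
Back-substitute for Bézout coefficients:
  1 = 31 - 10·3
  ... = 65·(-10) + 31·(21)
Scale by -183/1 = -183: (a₀, b₀) = (1830, -3843).
General solution: a = 1830 + 31t, b = -3843 - 65t for integer t.
a ≥ 0: smallest is 1830 mod 31 = 1 (at t = -59), with b = -8.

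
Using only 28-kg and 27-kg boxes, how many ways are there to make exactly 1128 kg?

1

Need nonnegative integers with 28j + 27k = 1128.
gcd(28, 27) = 1, and 28·(1) + 27·(-1) = 1.
So (j₀, k₀) = (1128, -1128); general j = 1128 + 27t, k = -1128 - 28t.
j ≥ 0 ⇒ t ≥ -41; k ≥ 0 ⇒ t ≤ -41. That's 1 value of t.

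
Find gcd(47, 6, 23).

1

gcd(47, 6) = 1.
gcd(1, 23) = 1.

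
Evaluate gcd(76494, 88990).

22

gcd(88990, 76494) = 22  (88990 = 1×76494 + 12496, 76494 = 6×12496 + 1518, 12496 = 8×1518 + 352, 1518 = 4×352 + 110, 352 = 3×110 + 22, 110 = 5×22).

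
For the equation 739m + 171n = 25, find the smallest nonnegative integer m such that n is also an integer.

gcd(739, 171) = 1  (739 = 4*171 + 55, 171 = 3*55 + 6, 55 = 9*6 + 1, 6 = 6*1).
1 divides 25, so solutions exist.
Back-substituting, 739*(28) + 171*(-121) = 1.
Scale by 25/1 = 25: (m₀, n₀) = (700, -3025).
General solution: m = 700 + 171t, n = -3025 - 739t for integer t.
m ≥ 0: smallest is 700 mod 171 = 16 (at t = -4), with n = -69.

16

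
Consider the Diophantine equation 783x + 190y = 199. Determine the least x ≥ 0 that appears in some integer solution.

gcd(783, 190):
  783 = 4*190 + 23
  190 = 8*23 + 6
  23 = 3*6 + 5
  6 = 1*5 + 1
  5 = 5*1
so gcd(783, 190) = 1.
1 divides 199, so solutions exist.
Back-substitute for Bézout coefficients:
  1 = 6 - 1*5
  ... = 783*(-33) + 190*(136)
Scale by 199/1 = 199: (x₀, y₀) = (-6567, 27064).
General solution: x = -6567 + 190t, y = 27064 - 783t for integer t.
x ≥ 0: smallest is -6567 mod 190 = 83 (at t = 35), with y = -341.

83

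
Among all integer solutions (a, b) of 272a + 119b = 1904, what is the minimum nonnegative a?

0

gcd(272, 119):
  272 = 2×119 + 34
  119 = 3×34 + 17
  34 = 2×17
so gcd(272, 119) = 17.
17 divides 1904, so solutions exist.
Back-substitute for Bézout coefficients:
  17 = 119 - 3×34
  ... = 272×(-3) + 119×(7)
Scale by 1904/17 = 112: (a₀, b₀) = (-336, 784).
General solution: a = -336 + 7t, b = 784 - 16t for integer t.
a ≥ 0: smallest is -336 mod 7 = 0 (at t = 48), with b = 16.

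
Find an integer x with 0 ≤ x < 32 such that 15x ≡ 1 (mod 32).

15

gcd(32, 15):
  32 = 2*15 + 2
  15 = 7*2 + 1
  2 = 2*1
so gcd(32, 15) = 1.
Back-substitute for Bézout coefficients:
  1 = 15 - 7*2
  ... = 15*(15) + 32*(-7)
So 15*15 ≡ 1 (mod 32), and 15 mod 32 = 15.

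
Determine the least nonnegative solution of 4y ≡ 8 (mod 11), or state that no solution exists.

gcd(11, 4):
  11 = 2*4 + 3
  4 = 1*3 + 1
  3 = 3*1
so gcd(11, 4) = 1.
1 divides 8, so solutions exist.
Back-substitute for Bézout coefficients:
  1 = 4 - 1*3
  ... = 4*(3) + 11*(-1)
So 4*(3) ≡ 1 (mod 11); multiply by 8: y ≡ 24 (mod 11).
Smallest nonnegative: y = 24 mod 11 = 2.

2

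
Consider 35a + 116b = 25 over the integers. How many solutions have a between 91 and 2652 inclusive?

gcd(116, 35) = 1  (116 = 3×35 + 11, 35 = 3×11 + 2, 11 = 5×2 + 1, 2 = 2×1).
Back-substituting, 35×(-53) + 116×(16) = 1.
Scale by 25: particular solution (-1325, 400); reduce a mod 116: (67, -20).
General solution: a = 67 + 116t, b = -20 - 35t for integer t.
91 ≤ 67 + 116t ≤ 2652 gives t ∈ [1, 22], which is 22 values.

22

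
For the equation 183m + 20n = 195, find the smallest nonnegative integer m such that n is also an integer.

5

gcd(183, 20) = 1.
1 divides 195, so solutions exist.
By Bézout, 183×(7) + 20×(-64) = 1.
Scale by 195/1 = 195: (m₀, n₀) = (1365, -12480).
General solution: m = 1365 + 20t, n = -12480 - 183t for integer t.
m ≥ 0: smallest is 1365 mod 20 = 5 (at t = -68), with n = -36.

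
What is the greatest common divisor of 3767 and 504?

gcd(3767, 504) = 1  (3767 = 7·504 + 239, 504 = 2·239 + 26, 239 = 9·26 + 5, 26 = 5·5 + 1, 5 = 5·1).

1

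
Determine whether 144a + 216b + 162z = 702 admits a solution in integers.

gcd(216, 144):
  216 = 1*144 + 72
  144 = 2*72
so gcd(216, 144) = 72.
gcd(72, 162) = 18.
18 divides 702, so integer solutions exist.

yes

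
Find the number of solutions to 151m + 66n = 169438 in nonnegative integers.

gcd(151, 66) = 1  (151 = 2·66 + 19, 66 = 3·19 + 9, 19 = 2·9 + 1, 9 = 9·1).
Back-substituting, 151·(7) + 66·(-16) = 1.
Scale by 169438: one solution is (1186066, -2711008). Reduce m mod 66: (46, 2462).
General: m = 46 + 66t, n = 2462 - 151t.
m ≥ 0 ⇒ t ≥ 0; n ≥ 0 ⇒ t ≤ 16. So t ∈ [0, 16]: 17 solutions.

17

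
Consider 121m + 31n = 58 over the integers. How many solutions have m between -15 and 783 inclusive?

26

gcd(121, 31) = 1.
By Bézout, 121×(10) + 31×(-39) = 1.
Particular solution: (22, -84).
General solution: m = 22 + 31t, n = -84 - 121t for integer t.
-15 ≤ 22 + 31t ≤ 783 gives t ∈ [-1, 24], which is 26 values.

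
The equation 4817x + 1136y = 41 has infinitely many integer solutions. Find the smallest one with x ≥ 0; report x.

gcd(4817, 1136) = 1.
1 divides 41, so solutions exist.
By Bézout, 4817·(129) + 1136·(-547) = 1.
Scale by 41/1 = 41: (x₀, y₀) = (5289, -22427).
General solution: x = 5289 + 1136t, y = -22427 - 4817t for integer t.
x ≥ 0: smallest is 5289 mod 1136 = 745 (at t = -4), with y = -3159.

745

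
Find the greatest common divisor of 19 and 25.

gcd(25, 19):
  25 = 1×19 + 6
  19 = 3×6 + 1
  6 = 6×1
so gcd(25, 19) = 1.

1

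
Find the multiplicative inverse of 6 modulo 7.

gcd(7, 6) = 1  (7 = 1×6 + 1, 6 = 6×1).
Back-substituting, 6×(-1) + 7×(1) = 1.
So 6×-1 ≡ 1 (mod 7), and -1 mod 7 = 6.

6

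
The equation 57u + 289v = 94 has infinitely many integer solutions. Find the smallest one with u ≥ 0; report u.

27

gcd(289, 57) = 1  (289 = 5·57 + 4, 57 = 14·4 + 1, 4 = 4·1).
1 divides 94, so solutions exist.
Back-substituting, 57·(71) + 289·(-14) = 1.
Scale by 94/1 = 94: (u₀, v₀) = (6674, -1316).
General solution: u = 6674 + 289t, v = -1316 - 57t for integer t.
u ≥ 0: smallest is 6674 mod 289 = 27 (at t = -23), with v = -5.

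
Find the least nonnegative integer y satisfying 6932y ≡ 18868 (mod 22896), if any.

gcd(22896, 6932) = 4.
4 divides 18868, so solutions exist.
By Bézout, 6932·(-1123) + 22896·(340) = 4.
So 6932·(-1123) ≡ 4 (mod 22896); multiply by 4717: y ≡ -5297191 (mod 5724).
Smallest nonnegative: y = -5297191 mod 5724 = 3233.

3233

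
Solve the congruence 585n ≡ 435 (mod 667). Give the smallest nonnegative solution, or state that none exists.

377

gcd(667, 585) = 1.
1 divides 435, so solutions exist.
By Bézout, 585·(122) + 667·(-107) = 1.
So 585·(122) ≡ 1 (mod 667); multiply by 435: n ≡ 53070 (mod 667).
Smallest nonnegative: n = 53070 mod 667 = 377.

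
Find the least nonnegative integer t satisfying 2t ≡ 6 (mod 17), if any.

gcd(17, 2) = 1  (17 = 8*2 + 1, 2 = 2*1).
1 divides 6, so solutions exist.
Back-substituting, 2*(-8) + 17*(1) = 1.
So 2*(-8) ≡ 1 (mod 17); multiply by 6: t ≡ -48 (mod 17).
Smallest nonnegative: t = -48 mod 17 = 3.

3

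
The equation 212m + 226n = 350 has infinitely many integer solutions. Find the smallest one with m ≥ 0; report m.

88

gcd(226, 212) = 2  (226 = 1·212 + 14, 212 = 15·14 + 2, 14 = 7·2).
2 divides 350, so solutions exist.
Back-substituting, 212·(16) + 226·(-15) = 2.
Scale by 350/2 = 175: (m₀, n₀) = (2800, -2625).
General solution: m = 2800 + 113t, n = -2625 - 106t for integer t.
m ≥ 0: smallest is 2800 mod 113 = 88 (at t = -24), with n = -81.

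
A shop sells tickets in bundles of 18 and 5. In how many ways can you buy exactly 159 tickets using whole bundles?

2

Need nonnegative integers with 18j + 5k = 159.
gcd(18, 5) = 1, and 18·(2) + 5·(-7) = 1.
So (j₀, k₀) = (318, -1113); general j = 318 + 5t, k = -1113 - 18t.
j ≥ 0 ⇒ t ≥ -63; k ≥ 0 ⇒ t ≤ -62. That's 2 values of t.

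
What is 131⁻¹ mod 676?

gcd(676, 131) = 1  (676 = 5×131 + 21, 131 = 6×21 + 5, 21 = 4×5 + 1, 5 = 5×1).
Back-substituting, 131×(-129) + 676×(25) = 1.
So 131×-129 ≡ 1 (mod 676), and -129 mod 676 = 547.

547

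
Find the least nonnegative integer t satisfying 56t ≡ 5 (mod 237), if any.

gcd(237, 56):
  237 = 4·56 + 13
  56 = 4·13 + 4
  13 = 3·4 + 1
  4 = 4·1
so gcd(237, 56) = 1.
1 divides 5, so solutions exist.
Back-substitute for Bézout coefficients:
  1 = 13 - 3·4
  ... = 56·(-55) + 237·(13)
So 56·(-55) ≡ 1 (mod 237); multiply by 5: t ≡ -275 (mod 237).
Smallest nonnegative: t = -275 mod 237 = 199.

199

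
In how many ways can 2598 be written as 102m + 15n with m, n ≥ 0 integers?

5

gcd(102, 15) = 3  (102 = 6·15 + 12, 15 = 1·12 + 3, 12 = 4·3).
Back-substituting, 102·(-1) + 15·(7) = 3.
Scale by 866: one solution is (-866, 6062). Reduce m mod 5: (4, 146).
General: m = 4 + 5t, n = 146 - 34t.
m ≥ 0 ⇒ t ≥ 0; n ≥ 0 ⇒ t ≤ 4. So t ∈ [0, 4]: 5 solutions.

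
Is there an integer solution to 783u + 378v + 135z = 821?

gcd(783, 378) = 27  (783 = 2*378 + 27, 378 = 14*27).
gcd(27, 135) = 27.
27 does not divide 821 (remainder 11), so no integer solutions.

no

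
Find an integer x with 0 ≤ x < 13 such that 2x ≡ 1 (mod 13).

7

gcd(13, 2) = 1.
By Bézout, 2·(-6) + 13·(1) = 1.
So 2·-6 ≡ 1 (mod 13), and -6 mod 13 = 7.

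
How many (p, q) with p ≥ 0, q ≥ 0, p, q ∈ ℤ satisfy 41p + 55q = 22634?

gcd(55, 41):
  55 = 1*41 + 14
  41 = 2*14 + 13
  14 = 1*13 + 1
  13 = 13*1
so gcd(55, 41) = 1.
Back-substitute for Bézout coefficients:
  1 = 14 - 1*13
  ... = 41*(-4) + 55*(3)
Scale by 22634: one solution is (-90536, 67902). Reduce p mod 55: (49, 375).
General: p = 49 + 55t, q = 375 - 41t.
p ≥ 0 ⇒ t ≥ 0; q ≥ 0 ⇒ t ≤ 9. So t ∈ [0, 9]: 10 solutions.

10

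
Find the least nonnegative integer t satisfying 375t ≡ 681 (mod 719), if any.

531

gcd(719, 375):
  719 = 1·375 + 344
  375 = 1·344 + 31
  344 = 11·31 + 3
  31 = 10·3 + 1
  3 = 3·1
so gcd(719, 375) = 1.
1 divides 681, so solutions exist.
Back-substitute for Bézout coefficients:
  1 = 31 - 10·3
  ... = 375·(232) + 719·(-121)
So 375·(232) ≡ 1 (mod 719); multiply by 681: t ≡ 157992 (mod 719).
Smallest nonnegative: t = 157992 mod 719 = 531.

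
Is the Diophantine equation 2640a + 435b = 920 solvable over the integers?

gcd(2640, 435) = 15.
15 does not divide 920 (remainder 5), so no integer solutions.

no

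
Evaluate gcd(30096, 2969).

gcd(30096, 2969):
  30096 = 10·2969 + 406
  2969 = 7·406 + 127
  406 = 3·127 + 25
  127 = 5·25 + 2
  25 = 12·2 + 1
  2 = 2·1
so gcd(30096, 2969) = 1.

1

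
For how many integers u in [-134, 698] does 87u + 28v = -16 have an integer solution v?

29

gcd(87, 28) = 1  (87 = 3*28 + 3, 28 = 9*3 + 1, 3 = 3*1).
Back-substituting, 87*(-9) + 28*(28) = 1.
Scale by -16: particular solution (144, -448); reduce u mod 28: (4, -13).
General solution: u = 4 + 28t, v = -13 - 87t for integer t.
-134 ≤ 4 + 28t ≤ 698 gives t ∈ [-4, 24], which is 29 values.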